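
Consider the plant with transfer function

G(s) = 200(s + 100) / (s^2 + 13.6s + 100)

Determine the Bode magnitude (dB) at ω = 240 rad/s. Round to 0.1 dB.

At s = jω = j240:
zero (s+100): 100 + j240 → |·| = √(100²+240²) = √67600 ≈ 260, ∠ = arctan(240/100) ≈ 67.38°
quadratic: (j240)² + 13.6·j240 + 100 = -57500 + j3264 → |·| ≈ 57593, ∠ ≈ 176.75°
|G| = 200 · 260 / 57593 ≈ 0.90289
Gain = 20 log₁₀(0.90289) ≈ -0.89 dB

-0.9 dB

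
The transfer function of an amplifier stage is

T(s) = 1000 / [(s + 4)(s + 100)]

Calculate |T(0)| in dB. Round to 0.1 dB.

8.0 dB

T(0) = 1000 / (4·100) = 2.5
20 log₁₀(2.5) ≈ 7.96 dB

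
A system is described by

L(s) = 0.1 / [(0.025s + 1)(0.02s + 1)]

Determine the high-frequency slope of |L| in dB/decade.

-40 dB/decade

Each pole contributes −20 dB/decade at high frequency; each zero contributes +20 dB/decade.
Net: 0 zero(s) − 2 pole(s) → -40 dB/decade.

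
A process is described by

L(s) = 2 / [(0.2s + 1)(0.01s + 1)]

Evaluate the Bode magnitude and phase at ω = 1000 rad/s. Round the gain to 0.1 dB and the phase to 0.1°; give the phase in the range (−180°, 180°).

At ω = 1000 rad/s:
pole (1 + j1000·0.2) = 1 + j200 → |·| ≈ 200, ∠ ≈ 89.71°
pole (1 + j1000·0.01) = 1 + j10 → |·| ≈ 10.05, ∠ ≈ 84.29°
|L| = 2 · 1 / (200 · 10.05) ≈ 0.00099502
Gain = 20 log₁₀(0.00099502) ≈ -60.04 dB
∠L = (0°) − (89.71° + 84.29°) = -174.00°

-60.0 dB, -174.0°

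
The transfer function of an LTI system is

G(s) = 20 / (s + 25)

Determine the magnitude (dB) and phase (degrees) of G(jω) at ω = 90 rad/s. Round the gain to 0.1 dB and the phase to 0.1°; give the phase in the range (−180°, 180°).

-13.4 dB, -74.5°

Substitute s = j90:
Numerator: 20 = 20 + j0
Denominator: (j90) + 25 = 25 + j90
|N| = √(20² + 0²) ≈ 20, ∠N ≈ 0.00°
|D| = √(25² + 90²) ≈ 93.408, ∠D ≈ 74.48°
|G| = 20 / 93.408 ≈ 0.21411
Gain = 20 log₁₀(0.21411) ≈ -13.39 dB
∠G = 0.00° − 74.48° = -74.48°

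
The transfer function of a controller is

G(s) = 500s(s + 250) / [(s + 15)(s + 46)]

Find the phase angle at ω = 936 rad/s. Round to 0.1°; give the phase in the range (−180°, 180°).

-11.2°

At s = jω = j936:
zero (s+250): 250 + j936 → |·| = √(250²+936²) = √938596 ≈ 968.81, ∠ = arctan(936/250) ≈ 75.05°
zero at origin: s = j936 → |·| = 936, ∠ = 90.00°
pole (s+15): 15 + j936 → |·| = √(15²+936²) = √876321 ≈ 936.12, ∠ = arctan(936/15) ≈ 89.08°
pole (s+46): 46 + j936 → |·| = √(46²+936²) = √878212 ≈ 937.13, ∠ = arctan(936/46) ≈ 87.19°
∠G = 165.05° − 176.27° = -11.22°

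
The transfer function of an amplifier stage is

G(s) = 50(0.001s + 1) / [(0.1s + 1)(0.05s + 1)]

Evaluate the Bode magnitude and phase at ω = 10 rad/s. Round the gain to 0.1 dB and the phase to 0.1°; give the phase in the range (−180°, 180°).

At ω = 10 rad/s:
zero (1 + j10·0.001) = 1 + j0.01 → |·| ≈ 1, ∠ ≈ 0.57°
pole (1 + j10·0.1) = 1 + j1 → |·| ≈ 1.4142, ∠ ≈ 45.00°
pole (1 + j10·0.05) = 1 + j0.5 → |·| ≈ 1.118, ∠ ≈ 26.57°
|G| = 50 · 1 / (1.4142 · 1.118) ≈ 31.624
Gain = 20 log₁₀(31.624) ≈ 30.00 dB
∠G = (0.57°) − (45.00° + 26.57°) = -71.00°

30.0 dB, -71.0°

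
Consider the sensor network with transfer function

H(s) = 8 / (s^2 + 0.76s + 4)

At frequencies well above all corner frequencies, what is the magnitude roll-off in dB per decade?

-40 dB/decade

Each pole contributes −20 dB/decade at high frequency; each zero contributes +20 dB/decade.
Net: 0 zero(s) − 2 pole(s) → -40 dB/decade.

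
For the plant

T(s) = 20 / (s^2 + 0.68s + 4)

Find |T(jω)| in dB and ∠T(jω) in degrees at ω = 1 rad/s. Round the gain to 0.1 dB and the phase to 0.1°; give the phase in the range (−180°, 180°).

At s = jω = j1:
quadratic: (j1)² + 0.68·j1 + 4 = 3 + j0.68 → |·| ≈ 3.0761, ∠ ≈ 12.77°
|T| = 20 / 3.0761 ≈ 6.5017
Gain = 20 log₁₀(6.5017) ≈ 16.26 dB
∠T = 0.00° − 12.77° = -12.77°

16.3 dB, -12.8°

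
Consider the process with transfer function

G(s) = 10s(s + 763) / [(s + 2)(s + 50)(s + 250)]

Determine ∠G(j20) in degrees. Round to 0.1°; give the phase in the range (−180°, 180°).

At s = jω = j20:
zero (s+763): 763 + j20 → |·| = √(763²+20²) = √582569 ≈ 763.26, ∠ = arctan(20/763) ≈ 1.50°
zero at origin: s = j20 → |·| = 20, ∠ = 90.00°
pole (s+2): 2 + j20 → |·| = √(2²+20²) = √404 ≈ 20.1, ∠ = arctan(20/2) ≈ 84.29°
pole (s+50): 50 + j20 → |·| = √(50²+20²) = √2900 ≈ 53.852, ∠ = arctan(20/50) ≈ 21.80°
pole (s+250): 250 + j20 → |·| = √(250²+20²) = √62900 ≈ 250.8, ∠ = arctan(20/250) ≈ 4.57°
∠G = 91.50° − 110.66° = -19.16°

-19.2°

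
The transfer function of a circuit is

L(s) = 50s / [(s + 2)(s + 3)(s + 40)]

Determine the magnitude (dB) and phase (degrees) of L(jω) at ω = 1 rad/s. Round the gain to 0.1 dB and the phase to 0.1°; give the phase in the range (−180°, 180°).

At s = jω = j1:
zero at origin: s = j1 → |·| = 1, ∠ = 90.00°
pole (s+2): 2 + j1 → |·| = √(2²+1²) = √5 ≈ 2.2361, ∠ = arctan(1/2) ≈ 26.57°
pole (s+3): 3 + j1 → |·| = √(3²+1²) = √10 ≈ 3.1623, ∠ = arctan(1/3) ≈ 18.43°
pole (s+40): 40 + j1 → |·| = √(40²+1²) = √1601 ≈ 40.012, ∠ = arctan(1/40) ≈ 1.43°
|L| = 50 · 1 / 282.93 ≈ 0.17672
Gain = 20 log₁₀(0.17672) ≈ -15.05 dB
∠L = 90.00° − 46.43° = 43.57°

-15.1 dB, 43.6°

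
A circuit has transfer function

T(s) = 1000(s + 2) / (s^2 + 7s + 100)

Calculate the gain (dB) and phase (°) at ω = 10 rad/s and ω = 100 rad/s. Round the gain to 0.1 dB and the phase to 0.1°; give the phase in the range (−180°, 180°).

At s = jω = j10:
zero (s+2): 2 + j10 → |·| = √(2²+10²) = √104 ≈ 10.198, ∠ = arctan(10/2) ≈ 78.69°
quadratic: (j10)² + 7·j10 + 100 = 0 + j70 → |·| ≈ 70, ∠ ≈ 90.00°
|T| = 1000 · 10.198 / 70 ≈ 145.69
Gain = 20 log₁₀(145.69) ≈ 43.27 dB
∠T = 78.69° − 90.00° = -11.31°

At s = jω = j100:
zero (s+2): 2 + j100 → |·| = √(2²+100²) = √10004 ≈ 100.02, ∠ = arctan(100/2) ≈ 88.85°
quadratic: (j100)² + 7·j100 + 100 = -9900 + j700 → |·| ≈ 9924.7, ∠ ≈ 175.96°
|T| = 1000 · 100.02 / 9924.7 ≈ 10.078
Gain = 20 log₁₀(10.078) ≈ 20.07 dB
∠T = 88.85° − 175.96° = -87.11°

ω = 10: 43.3 dB, -11.3°; ω = 100: 20.1 dB, -87.1°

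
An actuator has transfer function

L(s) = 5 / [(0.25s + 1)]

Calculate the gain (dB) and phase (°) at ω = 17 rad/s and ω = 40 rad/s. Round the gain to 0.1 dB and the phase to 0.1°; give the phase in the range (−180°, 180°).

At ω = 17 rad/s:
pole (1 + j17·0.25) = 1 + j4.25 → |·| ≈ 4.3661, ∠ ≈ 76.76°
|L| = 5 · 1 / (4.3661) ≈ 1.1452
Gain = 20 log₁₀(1.1452) ≈ 1.18 dB
∠L = (0°) − (76.76°) = -76.76°

At ω = 40 rad/s:
pole (1 + j40·0.25) = 1 + j10 → |·| ≈ 10.05, ∠ ≈ 84.29°
|L| = 5 · 1 / (10.05) ≈ 0.49751
Gain = 20 log₁₀(0.49751) ≈ -6.06 dB
∠L = (0°) − (84.29°) = -84.29°

ω = 17: 1.2 dB, -76.8°; ω = 40: -6.1 dB, -84.3°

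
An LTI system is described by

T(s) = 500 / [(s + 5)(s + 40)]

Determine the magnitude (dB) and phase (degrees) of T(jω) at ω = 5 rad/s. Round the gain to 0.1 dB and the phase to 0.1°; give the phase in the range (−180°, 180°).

At s = jω = j5:
pole (s+5): 5 + j5 → |·| = √(5²+5²) = √50 ≈ 7.0711, ∠ = arctan(5/5) ≈ 45.00°
pole (s+40): 40 + j5 → |·| = √(40²+5²) = √1625 ≈ 40.311, ∠ = arctan(5/40) ≈ 7.13°
|T| = 500 / 285.04 ≈ 1.7541
Gain = 20 log₁₀(1.7541) ≈ 4.88 dB
∠T = 0.00° − 52.13° = -52.13°

4.9 dB, -52.1°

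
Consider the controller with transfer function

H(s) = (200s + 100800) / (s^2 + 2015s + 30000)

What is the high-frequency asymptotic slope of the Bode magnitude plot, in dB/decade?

Each pole contributes −20 dB/decade at high frequency; each zero contributes +20 dB/decade.
Net: 1 zero(s) − 2 pole(s) → -20 dB/decade.

-20 dB/decade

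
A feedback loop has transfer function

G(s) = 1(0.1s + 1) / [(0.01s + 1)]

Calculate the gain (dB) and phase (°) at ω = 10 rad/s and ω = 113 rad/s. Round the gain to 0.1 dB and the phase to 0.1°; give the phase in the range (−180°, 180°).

At ω = 10 rad/s:
zero (1 + j10·0.1) = 1 + j1 → |·| ≈ 1.4142, ∠ ≈ 45.00°
pole (1 + j10·0.01) = 1 + j0.1 → |·| ≈ 1.005, ∠ ≈ 5.71°
|G| = 1 · 1.4142 / (1.005) ≈ 1.4072
Gain = 20 log₁₀(1.4072) ≈ 2.97 dB
∠G = (45.00°) − (5.71°) = 39.29°

At ω = 113 rad/s:
zero (1 + j113·0.1) = 1 + j11.3 → |·| ≈ 11.344, ∠ ≈ 84.94°
pole (1 + j113·0.01) = 1 + j1.13 → |·| ≈ 1.5089, ∠ ≈ 48.49°
|G| = 1 · 11.344 / (1.5089) ≈ 7.5181
Gain = 20 log₁₀(7.5181) ≈ 17.52 dB
∠G = (84.94°) − (48.49°) = 36.45°

ω = 10: 3.0 dB, 39.3°; ω = 113: 17.5 dB, 36.5°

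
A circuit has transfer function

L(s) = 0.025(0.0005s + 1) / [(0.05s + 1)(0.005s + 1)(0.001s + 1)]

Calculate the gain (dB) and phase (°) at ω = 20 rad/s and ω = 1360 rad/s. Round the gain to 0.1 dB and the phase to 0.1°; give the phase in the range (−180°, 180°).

ω = 20: -35.1 dB, -51.3°; ω = 1360: -88.3 dB, 169.8°

At ω = 20 rad/s:
zero (1 + j20·0.0005) = 1 + j0.01 → |·| ≈ 1, ∠ ≈ 0.57°
pole (1 + j20·0.05) = 1 + j1 → |·| ≈ 1.4142, ∠ ≈ 45.00°
pole (1 + j20·0.005) = 1 + j0.1 → |·| ≈ 1.005, ∠ ≈ 5.71°
pole (1 + j20·0.001) = 1 + j0.02 → |·| ≈ 1.0002, ∠ ≈ 1.15°
|L| = 0.025 · 1 / (1.4142 · 1.005 · 1.0002) ≈ 0.017586
Gain = 20 log₁₀(0.017586) ≈ -35.10 dB
∠L = (0.57°) − (45.00° + 5.71° + 1.15°) = -51.29°

At ω = 1360 rad/s:
zero (1 + j1360·0.0005) = 1 + j0.68 → |·| ≈ 1.2093, ∠ ≈ 34.22°
pole (1 + j1360·0.05) = 1 + j68 → |·| ≈ 68.007, ∠ ≈ 89.16°
pole (1 + j1360·0.005) = 1 + j6.8 → |·| ≈ 6.8731, ∠ ≈ 81.63°
pole (1 + j1360·0.001) = 1 + j1.36 → |·| ≈ 1.6881, ∠ ≈ 53.67°
|L| = 0.025 · 1.2093 / (68.007 · 6.8731 · 1.6881) ≈ 3.8315e-05
Gain = 20 log₁₀(3.8315e-05) ≈ -88.33 dB
∠L = (34.22°) − (89.16° + 81.63° + 53.67°) = -190.24° ≡ 169.76° (principal value)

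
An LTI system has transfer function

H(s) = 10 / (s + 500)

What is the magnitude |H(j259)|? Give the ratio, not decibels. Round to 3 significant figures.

0.0178

At s = jω = j259:
pole (s+500): 500 + j259 → |·| = √(500²+259²) = √317081 ≈ 563.1, ∠ = arctan(259/500) ≈ 27.38°
|H| = 10 / 563.1 ≈ 0.017759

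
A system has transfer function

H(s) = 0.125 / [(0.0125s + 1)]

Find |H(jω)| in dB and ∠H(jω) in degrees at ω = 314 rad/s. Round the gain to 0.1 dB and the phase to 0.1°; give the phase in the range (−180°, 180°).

-30.2 dB, -75.7°

At ω = 314 rad/s:
pole (1 + j314·0.0125) = 1 + j3.925 → |·| ≈ 4.0504, ∠ ≈ 75.71°
|H| = 0.125 · 1 / (4.0504) ≈ 0.030861
Gain = 20 log₁₀(0.030861) ≈ -30.21 dB
∠H = (0°) − (75.71°) = -75.71°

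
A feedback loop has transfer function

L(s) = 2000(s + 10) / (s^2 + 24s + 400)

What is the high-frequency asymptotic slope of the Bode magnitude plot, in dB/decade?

Each pole contributes −20 dB/decade at high frequency; each zero contributes +20 dB/decade.
Net: 1 zero(s) − 2 pole(s) → -20 dB/decade.

-20 dB/decade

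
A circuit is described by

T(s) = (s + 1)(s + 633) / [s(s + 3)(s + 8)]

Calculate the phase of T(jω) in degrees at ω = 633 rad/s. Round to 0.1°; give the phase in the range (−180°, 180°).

-134.1°

At s = jω = j633:
zero (s+1): 1 + j633 → |·| = √(1²+633²) = √400690 ≈ 633, ∠ = arctan(633/1) ≈ 89.91°
zero (s+633): 633 + j633 → |·| = √(633²+633²) = √801378 ≈ 895.2, ∠ = arctan(633/633) ≈ 45.00°
pole (s+3): 3 + j633 → |·| = √(3²+633²) = √400698 ≈ 633.01, ∠ = arctan(633/3) ≈ 89.73°
pole (s+8): 8 + j633 → |·| = √(8²+633²) = √400753 ≈ 633.05, ∠ = arctan(633/8) ≈ 89.28°
pole at origin: |s| = 633, ∠ = 90.00° (in denominator)
∠T = 134.91° − 269.01° = -134.10°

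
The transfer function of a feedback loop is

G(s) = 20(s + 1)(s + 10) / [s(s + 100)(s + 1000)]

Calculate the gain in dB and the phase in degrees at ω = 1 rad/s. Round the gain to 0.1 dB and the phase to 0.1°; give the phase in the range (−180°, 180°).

-50.9 dB, -39.9°

At s = jω = j1:
zero (s+1): 1 + j1 → |·| = √(1²+1²) = √2 ≈ 1.4142, ∠ = arctan(1/1) ≈ 45.00°
zero (s+10): 10 + j1 → |·| = √(10²+1²) = √101 ≈ 10.05, ∠ = arctan(1/10) ≈ 5.71°
pole (s+100): 100 + j1 → |·| = √(100²+1²) = √10001 ≈ 100, ∠ = arctan(1/100) ≈ 0.57°
pole (s+1000): 1000 + j1 → |·| = √(1000²+1²) = √1000001 ≈ 1000, ∠ = arctan(1/1000) ≈ 0.06°
pole at origin: |s| = 1, ∠ = 90.00° (in denominator)
|G| = 20 · 14.213 / 1e+05 ≈ 0.0028426
Gain = 20 log₁₀(0.0028426) ≈ -50.93 dB
∠G = 50.71° − 90.63° = -39.92°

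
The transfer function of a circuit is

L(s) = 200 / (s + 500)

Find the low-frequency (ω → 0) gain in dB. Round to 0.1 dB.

-8.0 dB

L(0) = 200 / 500 = 0.4
20 log₁₀(0.4) ≈ -7.96 dB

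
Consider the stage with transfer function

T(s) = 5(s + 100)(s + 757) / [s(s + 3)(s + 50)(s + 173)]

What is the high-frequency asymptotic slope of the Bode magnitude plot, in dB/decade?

Each pole contributes −20 dB/decade at high frequency; each zero contributes +20 dB/decade.
Net: 2 zero(s) − 4 pole(s) → -40 dB/decade.

-40 dB/decade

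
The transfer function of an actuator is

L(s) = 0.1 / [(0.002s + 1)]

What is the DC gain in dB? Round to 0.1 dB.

L(0) = 0.1 · 1 / 1 = 0.1
20 log₁₀(0.1) ≈ -20.00 dB

-20.0 dB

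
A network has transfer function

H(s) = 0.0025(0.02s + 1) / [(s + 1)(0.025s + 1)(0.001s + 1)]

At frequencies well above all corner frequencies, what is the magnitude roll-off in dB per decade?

Each pole contributes −20 dB/decade at high frequency; each zero contributes +20 dB/decade.
Net: 1 zero(s) − 3 pole(s) → -40 dB/decade.

-40 dB/decade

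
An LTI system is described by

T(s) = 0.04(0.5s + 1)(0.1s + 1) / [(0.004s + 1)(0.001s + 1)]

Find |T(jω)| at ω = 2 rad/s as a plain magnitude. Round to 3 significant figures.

At ω = 2 rad/s:
zero (1 + j2·0.5) = 1 + j1 → |·| ≈ 1.4142, ∠ ≈ 45.00°
zero (1 + j2·0.1) = 1 + j0.2 → |·| ≈ 1.0198, ∠ ≈ 11.31°
pole (1 + j2·0.004) = 1 + j0.008 → |·| ≈ 1, ∠ ≈ 0.46°
pole (1 + j2·0.001) = 1 + j0.002 → |·| ≈ 1, ∠ ≈ 0.11°
|T| = 0.04 · 1.4142 · 1.0198 / (1 · 1) ≈ 0.057688

0.0577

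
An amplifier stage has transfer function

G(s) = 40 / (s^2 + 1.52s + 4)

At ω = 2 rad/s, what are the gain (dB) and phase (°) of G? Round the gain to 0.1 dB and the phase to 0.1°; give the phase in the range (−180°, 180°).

22.4 dB, -90.0°

At s = jω = j2:
quadratic: (j2)² + 1.52·j2 + 4 = 0 + j3.04 → |·| ≈ 3.04, ∠ ≈ 90.00°
|G| = 40 / 3.04 ≈ 13.158
Gain = 20 log₁₀(13.158) ≈ 22.38 dB
∠G = 0.00° − 90.00° = -90.00°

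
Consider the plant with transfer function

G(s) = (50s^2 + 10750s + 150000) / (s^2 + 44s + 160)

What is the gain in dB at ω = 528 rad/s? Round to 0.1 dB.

Substitute s = j528:
Numerator: 50(j528)^2 + 10750(j528) + 150000 = -13789200 + j5676000
Denominator: (j528)^2 + 44(j528) + 160 = -278624 + j23232
|N| = √(13789200² + 5676000²) ≈ 1.4912e+07, ∠N ≈ 157.63°
|D| = √(278624² + 23232²) ≈ 2.7959e+05, ∠D ≈ 175.23°
|G| = 1.4912e+07 / 2.7959e+05 ≈ 53.335
Gain = 20 log₁₀(53.335) ≈ 34.54 dB

34.5 dB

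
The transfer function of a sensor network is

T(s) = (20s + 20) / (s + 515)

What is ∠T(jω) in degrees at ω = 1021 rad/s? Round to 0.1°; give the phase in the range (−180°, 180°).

Substitute s = j1021:
Numerator: 20(j1021) + 20 = 20 + j20420
Denominator: (j1021) + 515 = 515 + j1021
|N| = √(20² + 20420²) ≈ 20420, ∠N ≈ 89.94°
|D| = √(515² + 1021²) ≈ 1143.5, ∠D ≈ 63.23°
∠T = 89.94° − 63.23° = 26.71°

26.7°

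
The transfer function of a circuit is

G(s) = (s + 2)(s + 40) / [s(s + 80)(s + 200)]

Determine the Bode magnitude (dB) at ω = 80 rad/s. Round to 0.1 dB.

At s = jω = j80:
zero (s+2): 2 + j80 → |·| = √(2²+80²) = √6404 ≈ 80.025, ∠ = arctan(80/2) ≈ 88.57°
zero (s+40): 40 + j80 → |·| = √(40²+80²) = √8000 ≈ 89.443, ∠ = arctan(80/40) ≈ 63.43°
pole (s+80): 80 + j80 → |·| = √(80²+80²) = √12800 ≈ 113.14, ∠ = arctan(80/80) ≈ 45.00°
pole (s+200): 200 + j80 → |·| = √(200²+80²) = √46400 ≈ 215.41, ∠ = arctan(80/200) ≈ 21.80°
pole at origin: |s| = 80, ∠ = 90.00° (in denominator)
|G| = 1 · 7157.7 / 1.9497e+06 ≈ 0.0036712
Gain = 20 log₁₀(0.0036712) ≈ -48.70 dB

-48.7 dB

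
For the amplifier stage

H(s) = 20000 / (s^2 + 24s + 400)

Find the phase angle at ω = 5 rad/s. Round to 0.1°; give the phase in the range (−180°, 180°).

-17.7°

At s = jω = j5:
quadratic: (j5)² + 24·j5 + 400 = 375 + j120 → |·| ≈ 393.73, ∠ ≈ 17.74°
∠H = 0.00° − 17.74° = -17.74°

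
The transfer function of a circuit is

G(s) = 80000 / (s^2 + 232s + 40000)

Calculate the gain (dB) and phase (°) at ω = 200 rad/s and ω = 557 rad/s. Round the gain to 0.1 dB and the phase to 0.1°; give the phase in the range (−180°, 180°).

At s = jω = j200:
quadratic: (j200)² + 232·j200 + 40000 = 0 + j46400 → |·| ≈ 46400, ∠ ≈ 90.00°
|G| = 80000 / 46400 ≈ 1.7241
Gain = 20 log₁₀(1.7241) ≈ 4.73 dB
∠G = 0.00° − 90.00° = -90.00°

At s = jω = j557:
quadratic: (j557)² + 232·j557 + 40000 = -270249 + j129224 → |·| ≈ 2.9956e+05, ∠ ≈ 154.44°
|G| = 80000 / 2.9956e+05 ≈ 0.26706
Gain = 20 log₁₀(0.26706) ≈ -11.47 dB
∠G = 0.00° − 154.44° = -154.44°

ω = 200: 4.7 dB, -90.0°; ω = 557: -11.5 dB, -154.4°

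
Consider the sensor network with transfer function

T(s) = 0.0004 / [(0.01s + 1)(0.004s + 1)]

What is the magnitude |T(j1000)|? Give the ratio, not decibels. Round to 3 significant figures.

At ω = 1000 rad/s:
pole (1 + j1000·0.01) = 1 + j10 → |·| ≈ 10.05, ∠ ≈ 84.29°
pole (1 + j1000·0.004) = 1 + j4 → |·| ≈ 4.1231, ∠ ≈ 75.96°
|T| = 0.0004 · 1 / (10.05 · 4.1231) ≈ 9.6532e-06

9.65e-06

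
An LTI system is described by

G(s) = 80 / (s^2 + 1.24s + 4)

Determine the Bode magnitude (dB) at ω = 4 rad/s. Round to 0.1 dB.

15.8 dB

At s = jω = j4:
quadratic: (j4)² + 1.24·j4 + 4 = -12 + j4.96 → |·| ≈ 12.985, ∠ ≈ 157.54°
|G| = 80 / 12.985 ≈ 6.161
Gain = 20 log₁₀(6.161) ≈ 15.79 dB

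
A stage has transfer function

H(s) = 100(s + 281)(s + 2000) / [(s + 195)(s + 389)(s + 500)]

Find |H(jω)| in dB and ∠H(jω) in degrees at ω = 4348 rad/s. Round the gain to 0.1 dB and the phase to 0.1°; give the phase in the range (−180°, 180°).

-32.0 dB, -104.2°

At s = jω = j4348:
zero (s+281): 281 + j4348 → |·| = √(281²+4348²) = √18984065 ≈ 4357.1, ∠ = arctan(4348/281) ≈ 86.30°
zero (s+2000): 2000 + j4348 → |·| = √(2000²+4348²) = √22905104 ≈ 4785.9, ∠ = arctan(4348/2000) ≈ 65.30°
pole (s+195): 195 + j4348 → |·| = √(195²+4348²) = √18943129 ≈ 4352.4, ∠ = arctan(4348/195) ≈ 87.43°
pole (s+389): 389 + j4348 → |·| = √(389²+4348²) = √19056425 ≈ 4365.4, ∠ = arctan(4348/389) ≈ 84.89°
pole (s+500): 500 + j4348 → |·| = √(500²+4348²) = √19155104 ≈ 4376.7, ∠ = arctan(4348/500) ≈ 83.44°
|H| = 100 · 2.0853e+07 / 8.3157e+10 ≈ 0.025077
Gain = 20 log₁₀(0.025077) ≈ -32.01 dB
∠H = 151.60° − 255.76° = -104.16°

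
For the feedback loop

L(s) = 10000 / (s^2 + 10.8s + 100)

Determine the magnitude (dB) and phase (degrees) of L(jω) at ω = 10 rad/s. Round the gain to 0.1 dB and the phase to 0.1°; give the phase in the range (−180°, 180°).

At s = jω = j10:
quadratic: (j10)² + 10.8·j10 + 100 = 0 + j108 → |·| ≈ 108, ∠ ≈ 90.00°
|L| = 10000 / 108 ≈ 92.593
Gain = 20 log₁₀(92.593) ≈ 39.33 dB
∠L = 0.00° − 90.00° = -90.00°

39.3 dB, -90.0°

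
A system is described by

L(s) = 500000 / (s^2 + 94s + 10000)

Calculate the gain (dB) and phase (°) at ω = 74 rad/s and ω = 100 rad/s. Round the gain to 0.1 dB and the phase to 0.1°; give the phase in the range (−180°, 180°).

At s = jω = j74:
quadratic: (j74)² + 94·j74 + 10000 = 4524 + j6956 → |·| ≈ 8297.7, ∠ ≈ 56.96°
|L| = 500000 / 8297.7 ≈ 60.258
Gain = 20 log₁₀(60.258) ≈ 35.60 dB
∠L = 0.00° − 56.96° = -56.96°

At s = jω = j100:
quadratic: (j100)² + 94·j100 + 10000 = 0 + j9400 → |·| ≈ 9400, ∠ ≈ 90.00°
|L| = 500000 / 9400 ≈ 53.191
Gain = 20 log₁₀(53.191) ≈ 34.52 dB
∠L = 0.00° − 90.00° = -90.00°

ω = 74: 35.6 dB, -57.0°; ω = 100: 34.5 dB, -90.0°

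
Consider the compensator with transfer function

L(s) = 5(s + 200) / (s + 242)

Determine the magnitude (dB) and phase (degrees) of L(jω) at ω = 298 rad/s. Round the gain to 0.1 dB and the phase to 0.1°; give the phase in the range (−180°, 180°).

At s = jω = j298:
zero (s+200): 200 + j298 → |·| = √(200²+298²) = √128804 ≈ 358.89, ∠ = arctan(298/200) ≈ 56.13°
pole (s+242): 242 + j298 → |·| = √(242²+298²) = √147368 ≈ 383.89, ∠ = arctan(298/242) ≈ 50.92°
|L| = 5 · 358.89 / 383.89 ≈ 4.6744
Gain = 20 log₁₀(4.6744) ≈ 13.39 dB
∠L = 56.13° − 50.92° = 5.21°

13.4 dB, 5.2°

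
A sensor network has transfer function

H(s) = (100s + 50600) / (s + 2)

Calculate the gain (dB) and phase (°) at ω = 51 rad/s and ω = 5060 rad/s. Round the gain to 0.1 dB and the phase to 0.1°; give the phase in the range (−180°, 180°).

ω = 51: 60.0 dB, -82.0°; ω = 5060: 40.0 dB, -5.7°

Substitute s = j51:
Numerator: 100(j51) + 50600 = 50600 + j5100
Denominator: (j51) + 2 = 2 + j51
|N| = √(50600² + 5100²) ≈ 50856, ∠N ≈ 5.76°
|D| = √(2² + 51²) ≈ 51.039, ∠D ≈ 87.75°
|H| = 50856 / 51.039 ≈ 996.41
Gain = 20 log₁₀(996.41) ≈ 59.97 dB
∠H = 5.76° − 87.75° = -81.99°

Substitute s = j5060:
Numerator: 100(j5060) + 50600 = 50600 + j506000
Denominator: (j5060) + 2 = 2 + j5060
|N| = √(50600² + 506000²) ≈ 5.0852e+05, ∠N ≈ 84.29°
|D| = √(2² + 5060²) ≈ 5060, ∠D ≈ 89.98°
|H| = 5.0852e+05 / 5060 ≈ 100.5
Gain = 20 log₁₀(100.5) ≈ 40.04 dB
∠H = 84.29° − 89.98° = -5.69°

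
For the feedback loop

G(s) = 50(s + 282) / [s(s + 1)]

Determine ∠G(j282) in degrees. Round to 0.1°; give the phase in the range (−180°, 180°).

-134.8°

At s = jω = j282:
zero (s+282): 282 + j282 → |·| = √(282²+282²) = √159048 ≈ 398.81, ∠ = arctan(282/282) ≈ 45.00°
pole (s+1): 1 + j282 → |·| = √(1²+282²) = √79525 ≈ 282, ∠ = arctan(282/1) ≈ 89.80°
pole at origin: |s| = 282, ∠ = 90.00° (in denominator)
∠G = 45.00° − 179.80° = -134.80°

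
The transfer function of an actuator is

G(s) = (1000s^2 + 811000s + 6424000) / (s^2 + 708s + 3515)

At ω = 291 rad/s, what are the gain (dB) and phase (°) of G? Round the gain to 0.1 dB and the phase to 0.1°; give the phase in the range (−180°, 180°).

Substitute s = j291:
Numerator: 1000(j291)^2 + 811000(j291) + 6424000 = -78257000 + j236001000
Denominator: (j291)^2 + 708(j291) + 3515 = -81166 + j206028
|N| = √(78257000² + 236001000²) ≈ 2.4864e+08, ∠N ≈ 108.35°
|D| = √(81166² + 206028²) ≈ 2.2144e+05, ∠D ≈ 111.50°
|G| = 2.4864e+08 / 2.2144e+05 ≈ 1122.8
Gain = 20 log₁₀(1122.8) ≈ 61.01 dB
∠G = 108.35° − 111.50° = -3.15°

61.0 dB, -3.2°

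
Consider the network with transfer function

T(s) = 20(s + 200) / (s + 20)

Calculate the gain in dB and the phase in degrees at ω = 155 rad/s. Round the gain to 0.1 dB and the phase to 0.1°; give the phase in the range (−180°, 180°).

30.2 dB, -44.9°

At s = jω = j155:
zero (s+200): 200 + j155 → |·| = √(200²+155²) = √64025 ≈ 253.03, ∠ = arctan(155/200) ≈ 37.78°
pole (s+20): 20 + j155 → |·| = √(20²+155²) = √24425 ≈ 156.28, ∠ = arctan(155/20) ≈ 82.65°
|T| = 20 · 253.03 / 156.28 ≈ 32.382
Gain = 20 log₁₀(32.382) ≈ 30.21 dB
∠T = 37.78° − 82.65° = -44.87°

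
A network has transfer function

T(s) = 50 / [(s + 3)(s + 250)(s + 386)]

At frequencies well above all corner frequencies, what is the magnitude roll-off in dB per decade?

Each pole contributes −20 dB/decade at high frequency; each zero contributes +20 dB/decade.
Net: 0 zero(s) − 3 pole(s) → -60 dB/decade.

-60 dB/decade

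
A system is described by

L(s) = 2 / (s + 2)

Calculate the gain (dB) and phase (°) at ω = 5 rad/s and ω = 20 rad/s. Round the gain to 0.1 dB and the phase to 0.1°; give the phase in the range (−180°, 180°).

ω = 5: -8.6 dB, -68.2°; ω = 20: -20.0 dB, -84.3°

Substitute s = j5:
Numerator: 2 = 2 + j0
Denominator: (j5) + 2 = 2 + j5
|N| = √(2² + 0²) ≈ 2, ∠N ≈ 0.00°
|D| = √(2² + 5²) ≈ 5.3852, ∠D ≈ 68.20°
|L| = 2 / 5.3852 ≈ 0.37139
Gain = 20 log₁₀(0.37139) ≈ -8.60 dB
∠L = 0.00° − 68.20° = -68.20°

Substitute s = j20:
Numerator: 2 = 2 + j0
Denominator: (j20) + 2 = 2 + j20
|N| = √(2² + 0²) ≈ 2, ∠N ≈ 0.00°
|D| = √(2² + 20²) ≈ 20.1, ∠D ≈ 84.29°
|L| = 2 / 20.1 ≈ 0.099502
Gain = 20 log₁₀(0.099502) ≈ -20.04 dB
∠L = 0.00° − 84.29° = -84.29°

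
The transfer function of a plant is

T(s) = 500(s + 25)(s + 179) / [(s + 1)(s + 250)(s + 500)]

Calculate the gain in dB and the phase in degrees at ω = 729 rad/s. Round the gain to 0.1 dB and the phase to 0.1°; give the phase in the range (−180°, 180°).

-5.2 dB, -52.3°

At s = jω = j729:
zero (s+25): 25 + j729 → |·| = √(25²+729²) = √532066 ≈ 729.43, ∠ = arctan(729/25) ≈ 88.04°
zero (s+179): 179 + j729 → |·| = √(179²+729²) = √563482 ≈ 750.65, ∠ = arctan(729/179) ≈ 76.20°
pole (s+1): 1 + j729 → |·| = √(1²+729²) = √531442 ≈ 729, ∠ = arctan(729/1) ≈ 89.92°
pole (s+250): 250 + j729 → |·| = √(250²+729²) = √593941 ≈ 770.68, ∠ = arctan(729/250) ≈ 71.07°
pole (s+500): 500 + j729 → |·| = √(500²+729²) = √781441 ≈ 883.99, ∠ = arctan(729/500) ≈ 55.55°
|T| = 500 · 5.4755e+05 / 4.9665e+08 ≈ 0.55124
Gain = 20 log₁₀(0.55124) ≈ -5.17 dB
∠T = 164.24° − 216.54° = -52.30°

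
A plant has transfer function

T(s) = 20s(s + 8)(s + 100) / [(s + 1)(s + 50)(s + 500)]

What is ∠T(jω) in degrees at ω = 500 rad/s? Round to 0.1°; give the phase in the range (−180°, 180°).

38.6°

At s = jω = j500:
zero (s+8): 8 + j500 → |·| = √(8²+500²) = √250064 ≈ 500.06, ∠ = arctan(500/8) ≈ 89.08°
zero (s+100): 100 + j500 → |·| = √(100²+500²) = √260000 ≈ 509.9, ∠ = arctan(500/100) ≈ 78.69°
zero at origin: s = j500 → |·| = 500, ∠ = 90.00°
pole (s+1): 1 + j500 → |·| = √(1²+500²) = √250001 ≈ 500, ∠ = arctan(500/1) ≈ 89.89°
pole (s+50): 50 + j500 → |·| = √(50²+500²) = √252500 ≈ 502.49, ∠ = arctan(500/50) ≈ 84.29°
pole (s+500): 500 + j500 → |·| = √(500²+500²) = √500000 ≈ 707.11, ∠ = arctan(500/500) ≈ 45.00°
∠T = 257.77° − 219.18° = 38.59°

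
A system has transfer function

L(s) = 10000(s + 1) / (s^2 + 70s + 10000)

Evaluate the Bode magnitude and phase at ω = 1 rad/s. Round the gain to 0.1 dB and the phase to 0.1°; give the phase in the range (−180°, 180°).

At s = jω = j1:
zero (s+1): 1 + j1 → |·| = √(1²+1²) = √2 ≈ 1.4142, ∠ = arctan(1/1) ≈ 45.00°
quadratic: (j1)² + 70·j1 + 10000 = 9999 + j70 → |·| ≈ 9999.2, ∠ ≈ 0.40°
|L| = 10000 · 1.4142 / 9999.2 ≈ 1.4143
Gain = 20 log₁₀(1.4143) ≈ 3.01 dB
∠L = 45.00° − 0.40° = 44.60°

3.0 dB, 44.6°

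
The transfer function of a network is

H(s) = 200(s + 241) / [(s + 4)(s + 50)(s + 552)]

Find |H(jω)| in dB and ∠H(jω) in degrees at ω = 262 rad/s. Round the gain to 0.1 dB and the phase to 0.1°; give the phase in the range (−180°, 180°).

At s = jω = j262:
zero (s+241): 241 + j262 → |·| = √(241²+262²) = √126725 ≈ 355.98, ∠ = arctan(262/241) ≈ 47.39°
pole (s+4): 4 + j262 → |·| = √(4²+262²) = √68660 ≈ 262.03, ∠ = arctan(262/4) ≈ 89.13°
pole (s+50): 50 + j262 → |·| = √(50²+262²) = √71144 ≈ 266.73, ∠ = arctan(262/50) ≈ 79.20°
pole (s+552): 552 + j262 → |·| = √(552²+262²) = √373348 ≈ 611.02, ∠ = arctan(262/552) ≈ 25.39°
|H| = 200 · 355.98 / 4.2705e+07 ≈ 0.0016672
Gain = 20 log₁₀(0.0016672) ≈ -55.56 dB
∠H = 47.39° − 193.72° = -146.33°

-55.6 dB, -146.3°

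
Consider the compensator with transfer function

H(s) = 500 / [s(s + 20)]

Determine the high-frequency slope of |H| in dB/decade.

Each pole contributes −20 dB/decade at high frequency; each zero contributes +20 dB/decade.
Net: 0 zero(s) − 2 pole(s) → -40 dB/decade.

-40 dB/decade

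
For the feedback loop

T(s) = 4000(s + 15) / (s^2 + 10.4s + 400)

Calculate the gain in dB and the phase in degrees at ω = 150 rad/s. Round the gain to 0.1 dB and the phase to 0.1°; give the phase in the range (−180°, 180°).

At s = jω = j150:
zero (s+15): 15 + j150 → |·| = √(15²+150²) = √22725 ≈ 150.75, ∠ = arctan(150/15) ≈ 84.29°
quadratic: (j150)² + 10.4·j150 + 400 = -22100 + j1560 → |·| ≈ 22155, ∠ ≈ 175.96°
|T| = 4000 · 150.75 / 22155 ≈ 27.217
Gain = 20 log₁₀(27.217) ≈ 28.70 dB
∠T = 84.29° − 175.96° = -91.67°

28.7 dB, -91.7°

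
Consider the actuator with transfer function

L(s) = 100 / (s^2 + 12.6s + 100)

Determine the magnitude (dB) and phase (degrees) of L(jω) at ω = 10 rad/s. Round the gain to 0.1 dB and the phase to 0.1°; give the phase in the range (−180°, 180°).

At s = jω = j10:
quadratic: (j10)² + 12.6·j10 + 100 = 0 + j126 → |·| ≈ 126, ∠ ≈ 90.00°
|L| = 100 / 126 ≈ 0.79365
Gain = 20 log₁₀(0.79365) ≈ -2.01 dB
∠L = 0.00° − 90.00° = -90.00°

-2.0 dB, -90.0°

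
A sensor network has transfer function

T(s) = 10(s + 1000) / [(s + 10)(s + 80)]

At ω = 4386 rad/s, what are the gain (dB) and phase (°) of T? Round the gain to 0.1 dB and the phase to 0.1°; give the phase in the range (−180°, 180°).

At s = jω = j4386:
zero (s+1000): 1000 + j4386 → |·| = √(1000²+4386²) = √20236996 ≈ 4498.6, ∠ = arctan(4386/1000) ≈ 77.16°
pole (s+10): 10 + j4386 → |·| = √(10²+4386²) = √19237096 ≈ 4386, ∠ = arctan(4386/10) ≈ 89.87°
pole (s+80): 80 + j4386 → |·| = √(80²+4386²) = √19243396 ≈ 4386.7, ∠ = arctan(4386/80) ≈ 88.96°
|T| = 10 · 4498.6 / 1.924e+07 ≈ 0.0023381
Gain = 20 log₁₀(0.0023381) ≈ -52.62 dB
∠T = 77.16° − 178.83° = -101.67°

-52.6 dB, -101.7°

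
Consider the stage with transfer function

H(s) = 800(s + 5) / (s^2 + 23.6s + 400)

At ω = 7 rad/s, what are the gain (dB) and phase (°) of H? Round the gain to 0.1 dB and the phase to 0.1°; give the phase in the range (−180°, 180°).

25.0 dB, 29.3°

At s = jω = j7:
zero (s+5): 5 + j7 → |·| = √(5²+7²) = √74 ≈ 8.6023, ∠ = arctan(7/5) ≈ 54.46°
quadratic: (j7)² + 23.6·j7 + 400 = 351 + j165.2 → |·| ≈ 387.93, ∠ ≈ 25.20°
|H| = 800 · 8.6023 / 387.93 ≈ 17.74
Gain = 20 log₁₀(17.74) ≈ 24.98 dB
∠H = 54.46° − 25.20° = 29.26°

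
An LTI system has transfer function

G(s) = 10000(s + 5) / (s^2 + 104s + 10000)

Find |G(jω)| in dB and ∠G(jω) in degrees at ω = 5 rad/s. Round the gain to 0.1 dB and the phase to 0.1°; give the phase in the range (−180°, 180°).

At s = jω = j5:
zero (s+5): 5 + j5 → |·| = √(5²+5²) = √50 ≈ 7.0711, ∠ = arctan(5/5) ≈ 45.00°
quadratic: (j5)² + 104·j5 + 10000 = 9975 + j520 → |·| ≈ 9988.5, ∠ ≈ 2.98°
|G| = 10000 · 7.0711 / 9988.5 ≈ 7.0792
Gain = 20 log₁₀(7.0792) ≈ 17.00 dB
∠G = 45.00° − 2.98° = 42.02°

17.0 dB, 42.0°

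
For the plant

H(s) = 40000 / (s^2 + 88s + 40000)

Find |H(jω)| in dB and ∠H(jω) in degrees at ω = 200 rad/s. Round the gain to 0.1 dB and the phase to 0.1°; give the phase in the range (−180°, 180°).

7.1 dB, -90.0°

At s = jω = j200:
quadratic: (j200)² + 88·j200 + 40000 = 0 + j17600 → |·| ≈ 17600, ∠ ≈ 90.00°
|H| = 40000 / 17600 ≈ 2.2727
Gain = 20 log₁₀(2.2727) ≈ 7.13 dB
∠H = 0.00° − 90.00° = -90.00°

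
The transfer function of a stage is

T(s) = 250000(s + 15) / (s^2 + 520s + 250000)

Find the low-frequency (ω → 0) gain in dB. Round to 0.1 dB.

T(0) = 250000·15 / 250000 = 15
20 log₁₀(15) ≈ 23.52 dB

23.5 dB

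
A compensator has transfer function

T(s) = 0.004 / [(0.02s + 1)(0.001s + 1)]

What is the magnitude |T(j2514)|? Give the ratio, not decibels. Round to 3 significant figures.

2.94e-05

At ω = 2514 rad/s:
pole (1 + j2514·0.02) = 1 + j50.28 → |·| ≈ 50.29, ∠ ≈ 88.86°
pole (1 + j2514·0.001) = 1 + j2.514 → |·| ≈ 2.7056, ∠ ≈ 68.31°
|T| = 0.004 · 1 / (50.29 · 2.7056) ≈ 2.9398e-05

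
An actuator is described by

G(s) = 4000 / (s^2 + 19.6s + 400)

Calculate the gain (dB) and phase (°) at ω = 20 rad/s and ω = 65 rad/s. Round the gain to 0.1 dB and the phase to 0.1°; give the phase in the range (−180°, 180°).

At s = jω = j20:
quadratic: (j20)² + 19.6·j20 + 400 = 0 + j392 → |·| ≈ 392, ∠ ≈ 90.00°
|G| = 4000 / 392 ≈ 10.204
Gain = 20 log₁₀(10.204) ≈ 20.18 dB
∠G = 0.00° − 90.00° = -90.00°

At s = jω = j65:
quadratic: (j65)² + 19.6·j65 + 400 = -3825 + j1274 → |·| ≈ 4031.6, ∠ ≈ 161.58°
|G| = 4000 / 4031.6 ≈ 0.99216
Gain = 20 log₁₀(0.99216) ≈ -0.07 dB
∠G = 0.00° − 161.58° = -161.58°

ω = 20: 20.2 dB, -90.0°; ω = 65: -0.1 dB, -161.6°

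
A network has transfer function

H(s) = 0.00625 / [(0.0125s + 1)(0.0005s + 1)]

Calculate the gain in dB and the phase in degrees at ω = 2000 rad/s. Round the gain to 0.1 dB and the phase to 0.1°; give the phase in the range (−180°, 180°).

-75.1 dB, -132.7°

At ω = 2000 rad/s:
pole (1 + j2000·0.0125) = 1 + j25 → |·| ≈ 25.02, ∠ ≈ 87.71°
pole (1 + j2000·0.0005) = 1 + j1 → |·| ≈ 1.4142, ∠ ≈ 45.00°
|H| = 0.00625 · 1 / (25.02 · 1.4142) ≈ 0.00017664
Gain = 20 log₁₀(0.00017664) ≈ -75.06 dB
∠H = (0°) − (87.71° + 45.00°) = -132.71°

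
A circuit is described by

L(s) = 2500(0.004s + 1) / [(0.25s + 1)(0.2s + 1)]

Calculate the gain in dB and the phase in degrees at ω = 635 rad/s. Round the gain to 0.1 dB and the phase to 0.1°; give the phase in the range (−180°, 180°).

-9.4 dB, -110.7°

At ω = 635 rad/s:
zero (1 + j635·0.004) = 1 + j2.54 → |·| ≈ 2.7298, ∠ ≈ 68.51°
pole (1 + j635·0.25) = 1 + j158.75 → |·| ≈ 158.75, ∠ ≈ 89.64°
pole (1 + j635·0.2) = 1 + j127 → |·| ≈ 127, ∠ ≈ 89.55°
|L| = 2500 · 2.7298 / (158.75 · 127) ≈ 0.3385
Gain = 20 log₁₀(0.3385) ≈ -9.41 dB
∠L = (68.51°) − (89.64° + 89.55°) = -110.68°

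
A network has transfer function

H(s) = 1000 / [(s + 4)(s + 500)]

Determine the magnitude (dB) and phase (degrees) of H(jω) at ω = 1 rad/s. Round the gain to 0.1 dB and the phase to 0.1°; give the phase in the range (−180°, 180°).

-6.3 dB, -14.2°

At s = jω = j1:
pole (s+4): 4 + j1 → |·| = √(4²+1²) = √17 ≈ 4.1231, ∠ = arctan(1/4) ≈ 14.04°
pole (s+500): 500 + j1 → |·| = √(500²+1²) = √250001 ≈ 500, ∠ = arctan(1/500) ≈ 0.11°
|H| = 1000 / 2061.6 ≈ 0.48506
Gain = 20 log₁₀(0.48506) ≈ -6.28 dB
∠H = 0.00° − 14.15° = -14.15°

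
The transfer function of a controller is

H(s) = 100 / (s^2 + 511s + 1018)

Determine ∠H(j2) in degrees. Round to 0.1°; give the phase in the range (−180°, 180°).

-45.2°

Substitute s = j2:
Numerator: 100 = 100 + j0
Denominator: (j2)^2 + 511(j2) + 1018 = 1014 + j1022
|N| = √(100² + 0²) ≈ 100, ∠N ≈ 0.00°
|D| = √(1014² + 1022²) ≈ 1439.7, ∠D ≈ 45.23°
∠H = 0.00° − 45.23° = -45.23°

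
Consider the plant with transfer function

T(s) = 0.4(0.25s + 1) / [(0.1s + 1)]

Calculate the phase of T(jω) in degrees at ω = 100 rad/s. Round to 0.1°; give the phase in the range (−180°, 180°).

3.4°

At ω = 100 rad/s:
zero (1 + j100·0.25) = 1 + j25 → |·| ≈ 25.02, ∠ ≈ 87.71°
pole (1 + j100·0.1) = 1 + j10 → |·| ≈ 10.05, ∠ ≈ 84.29°
∠T = (87.71°) − (84.29°) = 3.42°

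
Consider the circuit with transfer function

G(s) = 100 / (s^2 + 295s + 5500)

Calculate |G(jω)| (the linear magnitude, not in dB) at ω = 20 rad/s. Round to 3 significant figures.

Substitute s = j20:
Numerator: 100 = 100 + j0
Denominator: (j20)^2 + 295(j20) + 5500 = 5100 + j5900
|N| = √(100² + 0²) ≈ 100, ∠N ≈ 0.00°
|D| = √(5100² + 5900²) ≈ 7798.7, ∠D ≈ 49.16°
|G| = 100 / 7798.7 ≈ 0.012823

0.0128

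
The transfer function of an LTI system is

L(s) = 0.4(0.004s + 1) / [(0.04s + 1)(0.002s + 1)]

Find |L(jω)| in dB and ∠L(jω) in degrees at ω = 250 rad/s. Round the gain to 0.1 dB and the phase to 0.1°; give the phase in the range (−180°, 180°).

At ω = 250 rad/s:
zero (1 + j250·0.004) = 1 + j1 → |·| ≈ 1.4142, ∠ ≈ 45.00°
pole (1 + j250·0.04) = 1 + j10 → |·| ≈ 10.05, ∠ ≈ 84.29°
pole (1 + j250·0.002) = 1 + j0.5 → |·| ≈ 1.118, ∠ ≈ 26.57°
|L| = 0.4 · 1.4142 / (10.05 · 1.118) ≈ 0.050346
Gain = 20 log₁₀(0.050346) ≈ -25.96 dB
∠L = (45.00°) − (84.29° + 26.57°) = -65.86°

-26.0 dB, -65.9°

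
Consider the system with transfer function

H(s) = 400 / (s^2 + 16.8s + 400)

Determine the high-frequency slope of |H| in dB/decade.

-40 dB/decade

Each pole contributes −20 dB/decade at high frequency; each zero contributes +20 dB/decade.
Net: 0 zero(s) − 2 pole(s) → -40 dB/decade.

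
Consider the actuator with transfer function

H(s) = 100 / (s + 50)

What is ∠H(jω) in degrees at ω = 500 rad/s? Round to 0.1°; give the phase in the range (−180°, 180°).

At s = jω = j500:
pole (s+50): 50 + j500 → |·| = √(50²+500²) = √252500 ≈ 502.49, ∠ = arctan(500/50) ≈ 84.29°
∠H = 0.00° − 84.29° = -84.29°

-84.3°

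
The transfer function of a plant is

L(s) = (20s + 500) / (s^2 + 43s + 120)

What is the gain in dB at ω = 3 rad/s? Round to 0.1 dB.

9.4 dB

Substitute s = j3:
Numerator: 20(j3) + 500 = 500 + j60
Denominator: (j3)^2 + 43(j3) + 120 = 111 + j129
|N| = √(500² + 60²) ≈ 503.59, ∠N ≈ 6.84°
|D| = √(111² + 129²) ≈ 170.18, ∠D ≈ 49.29°
|L| = 503.59 / 170.18 ≈ 2.9592
Gain = 20 log₁₀(2.9592) ≈ 9.42 dB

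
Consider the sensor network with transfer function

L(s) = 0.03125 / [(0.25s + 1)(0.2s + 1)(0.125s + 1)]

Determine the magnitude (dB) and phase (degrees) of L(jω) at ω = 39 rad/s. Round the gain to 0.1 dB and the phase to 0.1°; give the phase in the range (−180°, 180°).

At ω = 39 rad/s:
pole (1 + j39·0.25) = 1 + j9.75 → |·| ≈ 9.8011, ∠ ≈ 84.14°
pole (1 + j39·0.2) = 1 + j7.8 → |·| ≈ 7.8638, ∠ ≈ 82.69°
pole (1 + j39·0.125) = 1 + j4.875 → |·| ≈ 4.9765, ∠ ≈ 78.41°
|L| = 0.03125 · 1 / (9.8011 · 7.8638 · 4.9765) ≈ 8.1474e-05
Gain = 20 log₁₀(8.1474e-05) ≈ -81.78 dB
∠L = (0°) − (84.14° + 82.69° + 78.41°) = -245.24° ≡ 114.76° (principal value)

-81.8 dB, 114.8°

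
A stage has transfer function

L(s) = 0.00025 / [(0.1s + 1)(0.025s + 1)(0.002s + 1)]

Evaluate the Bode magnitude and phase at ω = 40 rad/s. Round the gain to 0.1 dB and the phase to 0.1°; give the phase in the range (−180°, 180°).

-87.4 dB, -125.5°

At ω = 40 rad/s:
pole (1 + j40·0.1) = 1 + j4 → |·| ≈ 4.1231, ∠ ≈ 75.96°
pole (1 + j40·0.025) = 1 + j1 → |·| ≈ 1.4142, ∠ ≈ 45.00°
pole (1 + j40·0.002) = 1 + j0.08 → |·| ≈ 1.0032, ∠ ≈ 4.57°
|L| = 0.00025 · 1 / (4.1231 · 1.4142 · 1.0032) ≈ 4.2738e-05
Gain = 20 log₁₀(4.2738e-05) ≈ -87.38 dB
∠L = (0°) − (75.96° + 45.00° + 4.57°) = -125.53°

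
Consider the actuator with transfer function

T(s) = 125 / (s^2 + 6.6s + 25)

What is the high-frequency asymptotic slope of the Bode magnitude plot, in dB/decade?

-40 dB/decade

Each pole contributes −20 dB/decade at high frequency; each zero contributes +20 dB/decade.
Net: 0 zero(s) − 2 pole(s) → -40 dB/decade.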